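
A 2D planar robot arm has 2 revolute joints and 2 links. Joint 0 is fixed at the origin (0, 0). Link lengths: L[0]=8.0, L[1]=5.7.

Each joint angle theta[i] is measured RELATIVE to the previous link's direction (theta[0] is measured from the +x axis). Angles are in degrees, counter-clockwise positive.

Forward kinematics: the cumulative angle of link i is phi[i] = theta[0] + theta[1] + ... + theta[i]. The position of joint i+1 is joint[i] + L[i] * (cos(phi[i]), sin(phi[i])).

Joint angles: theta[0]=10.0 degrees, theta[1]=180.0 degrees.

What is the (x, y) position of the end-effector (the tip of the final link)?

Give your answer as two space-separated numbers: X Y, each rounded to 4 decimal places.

Answer: 2.2651 0.3994

Derivation:
joint[0] = (0.0000, 0.0000)  (base)
link 0: phi[0] = 10 = 10 deg
  cos(10 deg) = 0.9848, sin(10 deg) = 0.1736
  joint[1] = (0.0000, 0.0000) + 8 * (0.9848, 0.1736) = (0.0000 + 7.8785, 0.0000 + 1.3892) = (7.8785, 1.3892)
link 1: phi[1] = 10 + 180 = 190 deg
  cos(190 deg) = -0.9848, sin(190 deg) = -0.1736
  joint[2] = (7.8785, 1.3892) + 5.7 * (-0.9848, -0.1736) = (7.8785 + -5.6134, 1.3892 + -0.9898) = (2.2651, 0.3994)
End effector: (2.2651, 0.3994)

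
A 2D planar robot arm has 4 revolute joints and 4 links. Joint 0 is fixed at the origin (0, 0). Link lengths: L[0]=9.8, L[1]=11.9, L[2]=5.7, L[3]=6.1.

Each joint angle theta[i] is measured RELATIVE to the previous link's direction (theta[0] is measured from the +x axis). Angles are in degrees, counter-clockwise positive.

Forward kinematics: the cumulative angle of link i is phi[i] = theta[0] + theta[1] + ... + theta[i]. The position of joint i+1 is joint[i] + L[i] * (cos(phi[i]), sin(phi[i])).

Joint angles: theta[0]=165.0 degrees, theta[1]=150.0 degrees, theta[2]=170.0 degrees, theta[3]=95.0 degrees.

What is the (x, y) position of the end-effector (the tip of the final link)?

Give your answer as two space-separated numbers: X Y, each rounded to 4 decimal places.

Answer: -8.9938 -5.1300

Derivation:
joint[0] = (0.0000, 0.0000)  (base)
link 0: phi[0] = 165 = 165 deg
  cos(165 deg) = -0.9659, sin(165 deg) = 0.2588
  joint[1] = (0.0000, 0.0000) + 9.8 * (-0.9659, 0.2588) = (0.0000 + -9.4661, 0.0000 + 2.5364) = (-9.4661, 2.5364)
link 1: phi[1] = 165 + 150 = 315 deg
  cos(315 deg) = 0.7071, sin(315 deg) = -0.7071
  joint[2] = (-9.4661, 2.5364) + 11.9 * (0.7071, -0.7071) = (-9.4661 + 8.4146, 2.5364 + -8.4146) = (-1.0515, -5.8781)
link 2: phi[2] = 165 + 150 + 170 = 485 deg
  cos(485 deg) = -0.5736, sin(485 deg) = 0.8192
  joint[3] = (-1.0515, -5.8781) + 5.7 * (-0.5736, 0.8192) = (-1.0515 + -3.2694, -5.8781 + 4.6692) = (-4.3209, -1.2090)
link 3: phi[3] = 165 + 150 + 170 + 95 = 580 deg
  cos(580 deg) = -0.7660, sin(580 deg) = -0.6428
  joint[4] = (-4.3209, -1.2090) + 6.1 * (-0.7660, -0.6428) = (-4.3209 + -4.6729, -1.2090 + -3.9210) = (-8.9938, -5.1300)
End effector: (-8.9938, -5.1300)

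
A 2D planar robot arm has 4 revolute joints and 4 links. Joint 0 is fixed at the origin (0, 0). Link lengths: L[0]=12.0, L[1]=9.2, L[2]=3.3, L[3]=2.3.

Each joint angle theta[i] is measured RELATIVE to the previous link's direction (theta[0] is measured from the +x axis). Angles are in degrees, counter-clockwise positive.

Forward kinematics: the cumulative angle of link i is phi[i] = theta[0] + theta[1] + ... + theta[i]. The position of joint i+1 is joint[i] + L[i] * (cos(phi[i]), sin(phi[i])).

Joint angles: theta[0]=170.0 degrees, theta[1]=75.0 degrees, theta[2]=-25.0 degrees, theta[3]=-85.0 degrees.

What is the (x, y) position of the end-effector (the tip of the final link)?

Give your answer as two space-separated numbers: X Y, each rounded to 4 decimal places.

joint[0] = (0.0000, 0.0000)  (base)
link 0: phi[0] = 170 = 170 deg
  cos(170 deg) = -0.9848, sin(170 deg) = 0.1736
  joint[1] = (0.0000, 0.0000) + 12 * (-0.9848, 0.1736) = (0.0000 + -11.8177, 0.0000 + 2.0838) = (-11.8177, 2.0838)
link 1: phi[1] = 170 + 75 = 245 deg
  cos(245 deg) = -0.4226, sin(245 deg) = -0.9063
  joint[2] = (-11.8177, 2.0838) + 9.2 * (-0.4226, -0.9063) = (-11.8177 + -3.8881, 2.0838 + -8.3380) = (-15.7058, -6.2543)
link 2: phi[2] = 170 + 75 + -25 = 220 deg
  cos(220 deg) = -0.7660, sin(220 deg) = -0.6428
  joint[3] = (-15.7058, -6.2543) + 3.3 * (-0.7660, -0.6428) = (-15.7058 + -2.5279, -6.2543 + -2.1212) = (-18.2337, -8.3755)
link 3: phi[3] = 170 + 75 + -25 + -85 = 135 deg
  cos(135 deg) = -0.7071, sin(135 deg) = 0.7071
  joint[4] = (-18.2337, -8.3755) + 2.3 * (-0.7071, 0.7071) = (-18.2337 + -1.6263, -8.3755 + 1.6263) = (-19.8601, -6.7491)
End effector: (-19.8601, -6.7491)

Answer: -19.8601 -6.7491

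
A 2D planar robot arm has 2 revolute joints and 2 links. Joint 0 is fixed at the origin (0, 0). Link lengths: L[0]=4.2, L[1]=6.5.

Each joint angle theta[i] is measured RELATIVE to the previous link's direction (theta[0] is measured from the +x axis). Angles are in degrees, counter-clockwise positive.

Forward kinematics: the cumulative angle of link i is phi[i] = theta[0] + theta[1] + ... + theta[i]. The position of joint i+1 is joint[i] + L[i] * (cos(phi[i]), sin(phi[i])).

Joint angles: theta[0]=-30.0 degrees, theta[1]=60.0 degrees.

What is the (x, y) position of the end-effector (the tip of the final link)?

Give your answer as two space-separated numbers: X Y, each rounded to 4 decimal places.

joint[0] = (0.0000, 0.0000)  (base)
link 0: phi[0] = -30 = -30 deg
  cos(-30 deg) = 0.8660, sin(-30 deg) = -0.5000
  joint[1] = (0.0000, 0.0000) + 4.2 * (0.8660, -0.5000) = (0.0000 + 3.6373, 0.0000 + -2.1000) = (3.6373, -2.1000)
link 1: phi[1] = -30 + 60 = 30 deg
  cos(30 deg) = 0.8660, sin(30 deg) = 0.5000
  joint[2] = (3.6373, -2.1000) + 6.5 * (0.8660, 0.5000) = (3.6373 + 5.6292, -2.1000 + 3.2500) = (9.2665, 1.1500)
End effector: (9.2665, 1.1500)

Answer: 9.2665 1.1500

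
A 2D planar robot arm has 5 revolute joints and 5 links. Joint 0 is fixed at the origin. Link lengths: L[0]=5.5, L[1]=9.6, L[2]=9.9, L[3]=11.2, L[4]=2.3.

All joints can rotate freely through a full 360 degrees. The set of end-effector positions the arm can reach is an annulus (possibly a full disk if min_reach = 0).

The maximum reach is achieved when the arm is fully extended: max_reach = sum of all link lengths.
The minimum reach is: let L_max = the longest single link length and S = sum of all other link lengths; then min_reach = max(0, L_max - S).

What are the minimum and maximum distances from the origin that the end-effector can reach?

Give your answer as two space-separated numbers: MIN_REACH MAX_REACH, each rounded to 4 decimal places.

Link lengths: [5.5, 9.6, 9.9, 11.2, 2.3]
max_reach = 5.5 + 9.6 + 9.9 + 11.2 + 2.3 = 38.5
L_max = max([5.5, 9.6, 9.9, 11.2, 2.3]) = 11.2
S (sum of others) = 38.5 - 11.2 = 27.3
min_reach = max(0, 11.2 - 27.3) = max(0, -16.1) = 0

Answer: 0.0000 38.5000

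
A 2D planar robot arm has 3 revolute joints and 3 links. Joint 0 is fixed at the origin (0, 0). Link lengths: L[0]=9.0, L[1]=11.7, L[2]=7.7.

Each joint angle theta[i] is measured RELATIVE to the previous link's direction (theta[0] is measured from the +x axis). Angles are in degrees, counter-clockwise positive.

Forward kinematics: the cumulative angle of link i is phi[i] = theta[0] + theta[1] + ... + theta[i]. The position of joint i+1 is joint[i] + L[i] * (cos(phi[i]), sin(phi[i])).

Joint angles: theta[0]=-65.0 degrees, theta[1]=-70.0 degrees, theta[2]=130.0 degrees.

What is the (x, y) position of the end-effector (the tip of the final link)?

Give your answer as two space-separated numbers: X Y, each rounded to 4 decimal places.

joint[0] = (0.0000, 0.0000)  (base)
link 0: phi[0] = -65 = -65 deg
  cos(-65 deg) = 0.4226, sin(-65 deg) = -0.9063
  joint[1] = (0.0000, 0.0000) + 9 * (0.4226, -0.9063) = (0.0000 + 3.8036, 0.0000 + -8.1568) = (3.8036, -8.1568)
link 1: phi[1] = -65 + -70 = -135 deg
  cos(-135 deg) = -0.7071, sin(-135 deg) = -0.7071
  joint[2] = (3.8036, -8.1568) + 11.7 * (-0.7071, -0.7071) = (3.8036 + -8.2731, -8.1568 + -8.2731) = (-4.4696, -16.4299)
link 2: phi[2] = -65 + -70 + 130 = -5 deg
  cos(-5 deg) = 0.9962, sin(-5 deg) = -0.0872
  joint[3] = (-4.4696, -16.4299) + 7.7 * (0.9962, -0.0872) = (-4.4696 + 7.6707, -16.4299 + -0.6711) = (3.2011, -17.1010)
End effector: (3.2011, -17.1010)

Answer: 3.2011 -17.1010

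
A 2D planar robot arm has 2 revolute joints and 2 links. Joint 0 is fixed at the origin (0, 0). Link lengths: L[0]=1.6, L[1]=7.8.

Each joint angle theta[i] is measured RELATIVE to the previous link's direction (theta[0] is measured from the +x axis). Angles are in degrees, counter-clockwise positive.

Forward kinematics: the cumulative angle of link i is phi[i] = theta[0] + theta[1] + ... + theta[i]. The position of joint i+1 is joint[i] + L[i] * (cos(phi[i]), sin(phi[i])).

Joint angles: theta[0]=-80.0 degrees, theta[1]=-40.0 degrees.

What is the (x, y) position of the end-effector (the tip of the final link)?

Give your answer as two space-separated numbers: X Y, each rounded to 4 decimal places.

joint[0] = (0.0000, 0.0000)  (base)
link 0: phi[0] = -80 = -80 deg
  cos(-80 deg) = 0.1736, sin(-80 deg) = -0.9848
  joint[1] = (0.0000, 0.0000) + 1.6 * (0.1736, -0.9848) = (0.0000 + 0.2778, 0.0000 + -1.5757) = (0.2778, -1.5757)
link 1: phi[1] = -80 + -40 = -120 deg
  cos(-120 deg) = -0.5000, sin(-120 deg) = -0.8660
  joint[2] = (0.2778, -1.5757) + 7.8 * (-0.5000, -0.8660) = (0.2778 + -3.9000, -1.5757 + -6.7550) = (-3.6222, -8.3307)
End effector: (-3.6222, -8.3307)

Answer: -3.6222 -8.3307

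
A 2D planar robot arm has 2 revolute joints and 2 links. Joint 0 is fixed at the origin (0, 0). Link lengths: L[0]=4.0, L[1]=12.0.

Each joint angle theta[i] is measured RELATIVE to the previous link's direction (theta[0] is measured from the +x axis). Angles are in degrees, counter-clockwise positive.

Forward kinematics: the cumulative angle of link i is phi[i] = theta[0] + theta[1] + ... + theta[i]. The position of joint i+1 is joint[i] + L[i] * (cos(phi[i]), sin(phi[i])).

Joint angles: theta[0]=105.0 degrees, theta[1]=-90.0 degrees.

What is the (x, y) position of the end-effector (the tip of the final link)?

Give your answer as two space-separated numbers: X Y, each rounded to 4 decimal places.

joint[0] = (0.0000, 0.0000)  (base)
link 0: phi[0] = 105 = 105 deg
  cos(105 deg) = -0.2588, sin(105 deg) = 0.9659
  joint[1] = (0.0000, 0.0000) + 4 * (-0.2588, 0.9659) = (0.0000 + -1.0353, 0.0000 + 3.8637) = (-1.0353, 3.8637)
link 1: phi[1] = 105 + -90 = 15 deg
  cos(15 deg) = 0.9659, sin(15 deg) = 0.2588
  joint[2] = (-1.0353, 3.8637) + 12 * (0.9659, 0.2588) = (-1.0353 + 11.5911, 3.8637 + 3.1058) = (10.5558, 6.9695)
End effector: (10.5558, 6.9695)

Answer: 10.5558 6.9695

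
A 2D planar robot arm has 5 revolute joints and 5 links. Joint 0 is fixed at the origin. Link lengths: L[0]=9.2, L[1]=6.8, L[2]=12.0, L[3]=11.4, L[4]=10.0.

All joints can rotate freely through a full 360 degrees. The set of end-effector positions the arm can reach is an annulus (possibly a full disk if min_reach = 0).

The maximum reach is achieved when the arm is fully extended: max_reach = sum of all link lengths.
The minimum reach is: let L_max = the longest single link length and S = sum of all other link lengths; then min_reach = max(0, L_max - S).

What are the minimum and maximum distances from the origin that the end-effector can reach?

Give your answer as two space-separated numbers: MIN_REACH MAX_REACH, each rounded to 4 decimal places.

Link lengths: [9.2, 6.8, 12.0, 11.4, 10.0]
max_reach = 9.2 + 6.8 + 12 + 11.4 + 10 = 49.4
L_max = max([9.2, 6.8, 12.0, 11.4, 10.0]) = 12
S (sum of others) = 49.4 - 12 = 37.4
min_reach = max(0, 12 - 37.4) = max(0, -25.4) = 0

Answer: 0.0000 49.4000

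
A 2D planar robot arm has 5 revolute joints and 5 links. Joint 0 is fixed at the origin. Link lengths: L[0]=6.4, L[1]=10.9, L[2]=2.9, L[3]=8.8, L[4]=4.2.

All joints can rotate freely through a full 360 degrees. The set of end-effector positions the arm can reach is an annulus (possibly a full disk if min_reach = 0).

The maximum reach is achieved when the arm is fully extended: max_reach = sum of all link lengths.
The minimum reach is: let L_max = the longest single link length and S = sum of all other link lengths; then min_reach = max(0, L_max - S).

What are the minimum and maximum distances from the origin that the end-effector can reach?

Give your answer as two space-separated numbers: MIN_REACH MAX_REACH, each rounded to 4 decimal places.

Answer: 0.0000 33.2000

Derivation:
Link lengths: [6.4, 10.9, 2.9, 8.8, 4.2]
max_reach = 6.4 + 10.9 + 2.9 + 8.8 + 4.2 = 33.2
L_max = max([6.4, 10.9, 2.9, 8.8, 4.2]) = 10.9
S (sum of others) = 33.2 - 10.9 = 22.3
min_reach = max(0, 10.9 - 22.3) = max(0, -11.4) = 0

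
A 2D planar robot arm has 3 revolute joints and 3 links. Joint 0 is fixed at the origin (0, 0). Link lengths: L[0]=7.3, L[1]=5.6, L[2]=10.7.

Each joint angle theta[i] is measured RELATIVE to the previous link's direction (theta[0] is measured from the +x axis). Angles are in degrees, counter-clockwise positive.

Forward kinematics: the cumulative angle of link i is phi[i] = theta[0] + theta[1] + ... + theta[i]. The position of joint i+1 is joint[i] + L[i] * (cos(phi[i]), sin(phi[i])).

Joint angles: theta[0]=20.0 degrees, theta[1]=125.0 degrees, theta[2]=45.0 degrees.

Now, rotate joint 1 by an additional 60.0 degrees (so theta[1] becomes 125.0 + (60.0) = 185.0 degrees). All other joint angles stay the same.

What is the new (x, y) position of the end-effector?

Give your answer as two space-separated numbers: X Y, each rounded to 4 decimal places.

joint[0] = (0.0000, 0.0000)  (base)
link 0: phi[0] = 20 = 20 deg
  cos(20 deg) = 0.9397, sin(20 deg) = 0.3420
  joint[1] = (0.0000, 0.0000) + 7.3 * (0.9397, 0.3420) = (0.0000 + 6.8598, 0.0000 + 2.4967) = (6.8598, 2.4967)
link 1: phi[1] = 20 + 185 = 205 deg
  cos(205 deg) = -0.9063, sin(205 deg) = -0.4226
  joint[2] = (6.8598, 2.4967) + 5.6 * (-0.9063, -0.4226) = (6.8598 + -5.0753, 2.4967 + -2.3667) = (1.7844, 0.1301)
link 2: phi[2] = 20 + 185 + 45 = 250 deg
  cos(250 deg) = -0.3420, sin(250 deg) = -0.9397
  joint[3] = (1.7844, 0.1301) + 10.7 * (-0.3420, -0.9397) = (1.7844 + -3.6596, 0.1301 + -10.0547) = (-1.8752, -9.9246)
End effector: (-1.8752, -9.9246)

Answer: -1.8752 -9.9246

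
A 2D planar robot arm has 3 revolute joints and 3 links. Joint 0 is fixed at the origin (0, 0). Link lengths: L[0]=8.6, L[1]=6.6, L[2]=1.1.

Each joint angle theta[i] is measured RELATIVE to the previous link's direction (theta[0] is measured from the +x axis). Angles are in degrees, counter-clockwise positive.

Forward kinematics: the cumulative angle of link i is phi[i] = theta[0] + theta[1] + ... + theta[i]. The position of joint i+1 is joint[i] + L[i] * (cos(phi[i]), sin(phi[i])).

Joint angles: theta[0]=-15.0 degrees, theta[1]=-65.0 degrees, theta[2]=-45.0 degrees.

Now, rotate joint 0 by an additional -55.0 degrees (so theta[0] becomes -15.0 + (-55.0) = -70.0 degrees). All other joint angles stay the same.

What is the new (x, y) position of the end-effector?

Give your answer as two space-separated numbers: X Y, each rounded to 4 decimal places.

joint[0] = (0.0000, 0.0000)  (base)
link 0: phi[0] = -70 = -70 deg
  cos(-70 deg) = 0.3420, sin(-70 deg) = -0.9397
  joint[1] = (0.0000, 0.0000) + 8.6 * (0.3420, -0.9397) = (0.0000 + 2.9414, 0.0000 + -8.0814) = (2.9414, -8.0814)
link 1: phi[1] = -70 + -65 = -135 deg
  cos(-135 deg) = -0.7071, sin(-135 deg) = -0.7071
  joint[2] = (2.9414, -8.0814) + 6.6 * (-0.7071, -0.7071) = (2.9414 + -4.6669, -8.0814 + -4.6669) = (-1.7255, -12.7483)
link 2: phi[2] = -70 + -65 + -45 = -180 deg
  cos(-180 deg) = -1.0000, sin(-180 deg) = -0.0000
  joint[3] = (-1.7255, -12.7483) + 1.1 * (-1.0000, -0.0000) = (-1.7255 + -1.1000, -12.7483 + -0.0000) = (-2.8255, -12.7483)
End effector: (-2.8255, -12.7483)

Answer: -2.8255 -12.7483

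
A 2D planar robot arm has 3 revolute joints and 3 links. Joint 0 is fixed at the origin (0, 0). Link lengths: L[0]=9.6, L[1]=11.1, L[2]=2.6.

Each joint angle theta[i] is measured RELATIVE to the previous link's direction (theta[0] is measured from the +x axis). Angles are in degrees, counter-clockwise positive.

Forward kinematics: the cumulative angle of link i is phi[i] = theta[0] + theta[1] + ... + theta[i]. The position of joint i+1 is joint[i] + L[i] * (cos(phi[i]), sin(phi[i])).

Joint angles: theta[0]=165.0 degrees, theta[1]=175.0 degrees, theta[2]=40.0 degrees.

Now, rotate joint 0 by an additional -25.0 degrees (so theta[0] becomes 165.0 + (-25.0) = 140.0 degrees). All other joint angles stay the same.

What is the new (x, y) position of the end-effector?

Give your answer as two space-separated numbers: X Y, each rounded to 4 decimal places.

Answer: 3.0850 -1.9047

Derivation:
joint[0] = (0.0000, 0.0000)  (base)
link 0: phi[0] = 140 = 140 deg
  cos(140 deg) = -0.7660, sin(140 deg) = 0.6428
  joint[1] = (0.0000, 0.0000) + 9.6 * (-0.7660, 0.6428) = (0.0000 + -7.3540, 0.0000 + 6.1708) = (-7.3540, 6.1708)
link 1: phi[1] = 140 + 175 = 315 deg
  cos(315 deg) = 0.7071, sin(315 deg) = -0.7071
  joint[2] = (-7.3540, 6.1708) + 11.1 * (0.7071, -0.7071) = (-7.3540 + 7.8489, 6.1708 + -7.8489) = (0.4949, -1.6781)
link 2: phi[2] = 140 + 175 + 40 = 355 deg
  cos(355 deg) = 0.9962, sin(355 deg) = -0.0872
  joint[3] = (0.4949, -1.6781) + 2.6 * (0.9962, -0.0872) = (0.4949 + 2.5901, -1.6781 + -0.2266) = (3.0850, -1.9047)
End effector: (3.0850, -1.9047)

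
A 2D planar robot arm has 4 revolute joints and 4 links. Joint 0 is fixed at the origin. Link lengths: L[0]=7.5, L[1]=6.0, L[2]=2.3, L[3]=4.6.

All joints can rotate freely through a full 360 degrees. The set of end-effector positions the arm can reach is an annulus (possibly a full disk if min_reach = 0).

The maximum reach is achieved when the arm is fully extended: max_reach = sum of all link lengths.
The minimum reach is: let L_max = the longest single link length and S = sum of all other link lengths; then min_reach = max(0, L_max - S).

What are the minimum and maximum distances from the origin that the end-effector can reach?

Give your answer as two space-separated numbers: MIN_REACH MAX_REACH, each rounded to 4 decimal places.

Link lengths: [7.5, 6.0, 2.3, 4.6]
max_reach = 7.5 + 6 + 2.3 + 4.6 = 20.4
L_max = max([7.5, 6.0, 2.3, 4.6]) = 7.5
S (sum of others) = 20.4 - 7.5 = 12.9
min_reach = max(0, 7.5 - 12.9) = max(0, -5.4) = 0

Answer: 0.0000 20.4000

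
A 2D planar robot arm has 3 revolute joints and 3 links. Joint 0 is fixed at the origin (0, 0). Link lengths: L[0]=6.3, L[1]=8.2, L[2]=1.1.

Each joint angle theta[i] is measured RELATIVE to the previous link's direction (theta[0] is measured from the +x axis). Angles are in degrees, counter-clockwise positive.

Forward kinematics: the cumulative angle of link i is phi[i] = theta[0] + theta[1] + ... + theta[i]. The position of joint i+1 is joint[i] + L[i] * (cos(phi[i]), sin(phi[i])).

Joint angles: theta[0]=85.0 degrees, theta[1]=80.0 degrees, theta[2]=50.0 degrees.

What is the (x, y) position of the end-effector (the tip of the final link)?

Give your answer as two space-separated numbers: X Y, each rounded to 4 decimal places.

joint[0] = (0.0000, 0.0000)  (base)
link 0: phi[0] = 85 = 85 deg
  cos(85 deg) = 0.0872, sin(85 deg) = 0.9962
  joint[1] = (0.0000, 0.0000) + 6.3 * (0.0872, 0.9962) = (0.0000 + 0.5491, 0.0000 + 6.2760) = (0.5491, 6.2760)
link 1: phi[1] = 85 + 80 = 165 deg
  cos(165 deg) = -0.9659, sin(165 deg) = 0.2588
  joint[2] = (0.5491, 6.2760) + 8.2 * (-0.9659, 0.2588) = (0.5491 + -7.9206, 6.2760 + 2.1223) = (-7.3715, 8.3983)
link 2: phi[2] = 85 + 80 + 50 = 215 deg
  cos(215 deg) = -0.8192, sin(215 deg) = -0.5736
  joint[3] = (-7.3715, 8.3983) + 1.1 * (-0.8192, -0.5736) = (-7.3715 + -0.9011, 8.3983 + -0.6309) = (-8.2726, 7.7674)
End effector: (-8.2726, 7.7674)

Answer: -8.2726 7.7674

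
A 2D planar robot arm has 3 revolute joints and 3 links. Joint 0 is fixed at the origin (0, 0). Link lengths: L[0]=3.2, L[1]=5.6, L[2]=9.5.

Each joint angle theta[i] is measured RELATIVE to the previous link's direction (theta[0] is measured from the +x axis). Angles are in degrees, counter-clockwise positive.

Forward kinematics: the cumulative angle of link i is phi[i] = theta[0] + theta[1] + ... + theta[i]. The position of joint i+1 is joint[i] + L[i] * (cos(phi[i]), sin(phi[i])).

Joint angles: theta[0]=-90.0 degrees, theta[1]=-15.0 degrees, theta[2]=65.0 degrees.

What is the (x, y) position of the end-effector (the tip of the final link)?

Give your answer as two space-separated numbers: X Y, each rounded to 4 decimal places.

Answer: 5.8280 -14.7157

Derivation:
joint[0] = (0.0000, 0.0000)  (base)
link 0: phi[0] = -90 = -90 deg
  cos(-90 deg) = 0.0000, sin(-90 deg) = -1.0000
  joint[1] = (0.0000, 0.0000) + 3.2 * (0.0000, -1.0000) = (0.0000 + 0.0000, 0.0000 + -3.2000) = (0.0000, -3.2000)
link 1: phi[1] = -90 + -15 = -105 deg
  cos(-105 deg) = -0.2588, sin(-105 deg) = -0.9659
  joint[2] = (0.0000, -3.2000) + 5.6 * (-0.2588, -0.9659) = (0.0000 + -1.4494, -3.2000 + -5.4092) = (-1.4494, -8.6092)
link 2: phi[2] = -90 + -15 + 65 = -40 deg
  cos(-40 deg) = 0.7660, sin(-40 deg) = -0.6428
  joint[3] = (-1.4494, -8.6092) + 9.5 * (0.7660, -0.6428) = (-1.4494 + 7.2774, -8.6092 + -6.1065) = (5.8280, -14.7157)
End effector: (5.8280, -14.7157)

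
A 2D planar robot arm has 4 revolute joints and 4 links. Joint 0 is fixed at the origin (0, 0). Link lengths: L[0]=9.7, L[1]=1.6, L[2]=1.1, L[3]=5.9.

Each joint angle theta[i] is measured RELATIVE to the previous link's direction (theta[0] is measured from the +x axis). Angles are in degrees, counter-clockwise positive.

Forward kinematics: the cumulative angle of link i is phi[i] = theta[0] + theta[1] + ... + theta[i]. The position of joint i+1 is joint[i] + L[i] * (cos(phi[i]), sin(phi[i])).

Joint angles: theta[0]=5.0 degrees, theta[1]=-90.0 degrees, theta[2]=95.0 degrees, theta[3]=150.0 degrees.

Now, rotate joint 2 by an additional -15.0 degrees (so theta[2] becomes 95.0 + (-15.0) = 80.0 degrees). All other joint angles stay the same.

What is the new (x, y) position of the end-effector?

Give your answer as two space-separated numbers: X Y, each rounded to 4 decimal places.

joint[0] = (0.0000, 0.0000)  (base)
link 0: phi[0] = 5 = 5 deg
  cos(5 deg) = 0.9962, sin(5 deg) = 0.0872
  joint[1] = (0.0000, 0.0000) + 9.7 * (0.9962, 0.0872) = (0.0000 + 9.6631, 0.0000 + 0.8454) = (9.6631, 0.8454)
link 1: phi[1] = 5 + -90 = -85 deg
  cos(-85 deg) = 0.0872, sin(-85 deg) = -0.9962
  joint[2] = (9.6631, 0.8454) + 1.6 * (0.0872, -0.9962) = (9.6631 + 0.1394, 0.8454 + -1.5939) = (9.8025, -0.7485)
link 2: phi[2] = 5 + -90 + 80 = -5 deg
  cos(-5 deg) = 0.9962, sin(-5 deg) = -0.0872
  joint[3] = (9.8025, -0.7485) + 1.1 * (0.9962, -0.0872) = (9.8025 + 1.0958, -0.7485 + -0.0959) = (10.8984, -0.8444)
link 3: phi[3] = 5 + -90 + 80 + 150 = 145 deg
  cos(145 deg) = -0.8192, sin(145 deg) = 0.5736
  joint[4] = (10.8984, -0.8444) + 5.9 * (-0.8192, 0.5736) = (10.8984 + -4.8330, -0.8444 + 3.3841) = (6.0654, 2.5397)
End effector: (6.0654, 2.5397)

Answer: 6.0654 2.5397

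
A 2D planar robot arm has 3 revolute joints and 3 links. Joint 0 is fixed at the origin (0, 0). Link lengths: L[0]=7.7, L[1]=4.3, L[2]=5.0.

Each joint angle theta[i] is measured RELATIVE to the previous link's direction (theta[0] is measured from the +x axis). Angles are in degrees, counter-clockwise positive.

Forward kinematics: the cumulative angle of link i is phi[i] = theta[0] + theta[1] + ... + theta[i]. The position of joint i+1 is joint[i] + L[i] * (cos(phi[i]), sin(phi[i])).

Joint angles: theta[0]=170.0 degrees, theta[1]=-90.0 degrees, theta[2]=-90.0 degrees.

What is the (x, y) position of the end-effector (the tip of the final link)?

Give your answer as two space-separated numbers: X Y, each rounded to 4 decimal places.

joint[0] = (0.0000, 0.0000)  (base)
link 0: phi[0] = 170 = 170 deg
  cos(170 deg) = -0.9848, sin(170 deg) = 0.1736
  joint[1] = (0.0000, 0.0000) + 7.7 * (-0.9848, 0.1736) = (0.0000 + -7.5830, 0.0000 + 1.3371) = (-7.5830, 1.3371)
link 1: phi[1] = 170 + -90 = 80 deg
  cos(80 deg) = 0.1736, sin(80 deg) = 0.9848
  joint[2] = (-7.5830, 1.3371) + 4.3 * (0.1736, 0.9848) = (-7.5830 + 0.7467, 1.3371 + 4.2347) = (-6.8363, 5.5718)
link 2: phi[2] = 170 + -90 + -90 = -10 deg
  cos(-10 deg) = 0.9848, sin(-10 deg) = -0.1736
  joint[3] = (-6.8363, 5.5718) + 5 * (0.9848, -0.1736) = (-6.8363 + 4.9240, 5.5718 + -0.8682) = (-1.9123, 4.7035)
End effector: (-1.9123, 4.7035)

Answer: -1.9123 4.7035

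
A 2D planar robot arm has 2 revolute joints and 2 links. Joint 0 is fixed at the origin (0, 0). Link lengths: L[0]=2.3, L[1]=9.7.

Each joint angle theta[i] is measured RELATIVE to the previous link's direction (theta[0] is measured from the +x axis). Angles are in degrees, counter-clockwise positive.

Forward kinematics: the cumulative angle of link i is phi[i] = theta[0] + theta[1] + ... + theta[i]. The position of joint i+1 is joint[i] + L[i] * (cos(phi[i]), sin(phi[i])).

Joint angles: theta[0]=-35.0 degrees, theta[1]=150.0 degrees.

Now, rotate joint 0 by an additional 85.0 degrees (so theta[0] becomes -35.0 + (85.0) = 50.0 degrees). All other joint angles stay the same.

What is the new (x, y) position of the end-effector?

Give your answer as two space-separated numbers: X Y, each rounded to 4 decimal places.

Answer: -7.6366 -1.5557

Derivation:
joint[0] = (0.0000, 0.0000)  (base)
link 0: phi[0] = 50 = 50 deg
  cos(50 deg) = 0.6428, sin(50 deg) = 0.7660
  joint[1] = (0.0000, 0.0000) + 2.3 * (0.6428, 0.7660) = (0.0000 + 1.4784, 0.0000 + 1.7619) = (1.4784, 1.7619)
link 1: phi[1] = 50 + 150 = 200 deg
  cos(200 deg) = -0.9397, sin(200 deg) = -0.3420
  joint[2] = (1.4784, 1.7619) + 9.7 * (-0.9397, -0.3420) = (1.4784 + -9.1150, 1.7619 + -3.3176) = (-7.6366, -1.5557)
End effector: (-7.6366, -1.5557)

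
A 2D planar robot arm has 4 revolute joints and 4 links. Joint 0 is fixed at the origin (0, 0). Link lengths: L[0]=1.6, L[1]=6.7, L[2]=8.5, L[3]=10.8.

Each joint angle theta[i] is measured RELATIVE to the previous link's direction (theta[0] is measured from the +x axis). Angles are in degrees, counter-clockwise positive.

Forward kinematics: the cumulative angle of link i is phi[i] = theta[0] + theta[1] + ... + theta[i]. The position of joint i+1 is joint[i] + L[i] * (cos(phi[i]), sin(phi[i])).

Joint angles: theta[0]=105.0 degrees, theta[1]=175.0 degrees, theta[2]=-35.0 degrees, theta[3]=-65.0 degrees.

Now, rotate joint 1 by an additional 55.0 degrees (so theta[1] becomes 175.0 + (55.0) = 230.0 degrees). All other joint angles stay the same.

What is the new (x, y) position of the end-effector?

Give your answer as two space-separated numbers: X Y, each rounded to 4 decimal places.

Answer: 3.7135 -17.4941

Derivation:
joint[0] = (0.0000, 0.0000)  (base)
link 0: phi[0] = 105 = 105 deg
  cos(105 deg) = -0.2588, sin(105 deg) = 0.9659
  joint[1] = (0.0000, 0.0000) + 1.6 * (-0.2588, 0.9659) = (0.0000 + -0.4141, 0.0000 + 1.5455) = (-0.4141, 1.5455)
link 1: phi[1] = 105 + 230 = 335 deg
  cos(335 deg) = 0.9063, sin(335 deg) = -0.4226
  joint[2] = (-0.4141, 1.5455) + 6.7 * (0.9063, -0.4226) = (-0.4141 + 6.0723, 1.5455 + -2.8315) = (5.6582, -1.2861)
link 2: phi[2] = 105 + 230 + -35 = 300 deg
  cos(300 deg) = 0.5000, sin(300 deg) = -0.8660
  joint[3] = (5.6582, -1.2861) + 8.5 * (0.5000, -0.8660) = (5.6582 + 4.2500, -1.2861 + -7.3612) = (9.9082, -8.6473)
link 3: phi[3] = 105 + 230 + -35 + -65 = 235 deg
  cos(235 deg) = -0.5736, sin(235 deg) = -0.8192
  joint[4] = (9.9082, -8.6473) + 10.8 * (-0.5736, -0.8192) = (9.9082 + -6.1946, -8.6473 + -8.8468) = (3.7135, -17.4941)
End effector: (3.7135, -17.4941)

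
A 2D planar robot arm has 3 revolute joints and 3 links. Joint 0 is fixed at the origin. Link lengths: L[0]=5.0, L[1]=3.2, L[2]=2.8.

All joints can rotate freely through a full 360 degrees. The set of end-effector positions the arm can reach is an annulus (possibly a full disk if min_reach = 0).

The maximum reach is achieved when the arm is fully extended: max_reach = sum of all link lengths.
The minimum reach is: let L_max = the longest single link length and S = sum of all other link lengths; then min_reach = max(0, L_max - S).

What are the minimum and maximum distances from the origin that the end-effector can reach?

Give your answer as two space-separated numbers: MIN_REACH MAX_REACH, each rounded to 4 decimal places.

Answer: 0.0000 11.0000

Derivation:
Link lengths: [5.0, 3.2, 2.8]
max_reach = 5 + 3.2 + 2.8 = 11
L_max = max([5.0, 3.2, 2.8]) = 5
S (sum of others) = 11 - 5 = 6
min_reach = max(0, 5 - 6) = max(0, -1) = 0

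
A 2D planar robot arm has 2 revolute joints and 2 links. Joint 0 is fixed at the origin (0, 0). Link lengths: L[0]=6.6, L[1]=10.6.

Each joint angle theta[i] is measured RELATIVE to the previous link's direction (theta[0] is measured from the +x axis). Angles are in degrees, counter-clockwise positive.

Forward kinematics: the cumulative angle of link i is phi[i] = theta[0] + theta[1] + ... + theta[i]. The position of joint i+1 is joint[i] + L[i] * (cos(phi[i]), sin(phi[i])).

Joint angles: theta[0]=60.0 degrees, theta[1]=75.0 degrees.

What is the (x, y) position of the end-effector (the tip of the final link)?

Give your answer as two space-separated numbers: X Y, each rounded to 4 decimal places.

joint[0] = (0.0000, 0.0000)  (base)
link 0: phi[0] = 60 = 60 deg
  cos(60 deg) = 0.5000, sin(60 deg) = 0.8660
  joint[1] = (0.0000, 0.0000) + 6.6 * (0.5000, 0.8660) = (0.0000 + 3.3000, 0.0000 + 5.7158) = (3.3000, 5.7158)
link 1: phi[1] = 60 + 75 = 135 deg
  cos(135 deg) = -0.7071, sin(135 deg) = 0.7071
  joint[2] = (3.3000, 5.7158) + 10.6 * (-0.7071, 0.7071) = (3.3000 + -7.4953, 5.7158 + 7.4953) = (-4.1953, 13.2111)
End effector: (-4.1953, 13.2111)

Answer: -4.1953 13.2111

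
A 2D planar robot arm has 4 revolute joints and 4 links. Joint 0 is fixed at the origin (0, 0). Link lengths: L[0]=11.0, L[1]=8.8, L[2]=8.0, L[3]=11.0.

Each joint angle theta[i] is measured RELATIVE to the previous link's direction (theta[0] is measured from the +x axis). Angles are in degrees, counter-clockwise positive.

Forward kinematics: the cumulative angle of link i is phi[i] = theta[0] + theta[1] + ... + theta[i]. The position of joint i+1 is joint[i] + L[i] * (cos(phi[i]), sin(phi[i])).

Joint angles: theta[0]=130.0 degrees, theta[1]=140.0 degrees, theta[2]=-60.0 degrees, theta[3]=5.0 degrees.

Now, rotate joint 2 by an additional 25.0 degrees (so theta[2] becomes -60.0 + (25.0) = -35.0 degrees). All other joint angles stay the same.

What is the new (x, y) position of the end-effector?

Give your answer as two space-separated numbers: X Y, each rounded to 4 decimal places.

joint[0] = (0.0000, 0.0000)  (base)
link 0: phi[0] = 130 = 130 deg
  cos(130 deg) = -0.6428, sin(130 deg) = 0.7660
  joint[1] = (0.0000, 0.0000) + 11 * (-0.6428, 0.7660) = (0.0000 + -7.0707, 0.0000 + 8.4265) = (-7.0707, 8.4265)
link 1: phi[1] = 130 + 140 = 270 deg
  cos(270 deg) = -0.0000, sin(270 deg) = -1.0000
  joint[2] = (-7.0707, 8.4265) + 8.8 * (-0.0000, -1.0000) = (-7.0707 + -0.0000, 8.4265 + -8.8000) = (-7.0707, -0.3735)
link 2: phi[2] = 130 + 140 + -35 = 235 deg
  cos(235 deg) = -0.5736, sin(235 deg) = -0.8192
  joint[3] = (-7.0707, -0.3735) + 8 * (-0.5736, -0.8192) = (-7.0707 + -4.5886, -0.3735 + -6.5532) = (-11.6593, -6.9267)
link 3: phi[3] = 130 + 140 + -35 + 5 = 240 deg
  cos(240 deg) = -0.5000, sin(240 deg) = -0.8660
  joint[4] = (-11.6593, -6.9267) + 11 * (-0.5000, -0.8660) = (-11.6593 + -5.5000, -6.9267 + -9.5263) = (-17.1593, -16.4530)
End effector: (-17.1593, -16.4530)

Answer: -17.1593 -16.4530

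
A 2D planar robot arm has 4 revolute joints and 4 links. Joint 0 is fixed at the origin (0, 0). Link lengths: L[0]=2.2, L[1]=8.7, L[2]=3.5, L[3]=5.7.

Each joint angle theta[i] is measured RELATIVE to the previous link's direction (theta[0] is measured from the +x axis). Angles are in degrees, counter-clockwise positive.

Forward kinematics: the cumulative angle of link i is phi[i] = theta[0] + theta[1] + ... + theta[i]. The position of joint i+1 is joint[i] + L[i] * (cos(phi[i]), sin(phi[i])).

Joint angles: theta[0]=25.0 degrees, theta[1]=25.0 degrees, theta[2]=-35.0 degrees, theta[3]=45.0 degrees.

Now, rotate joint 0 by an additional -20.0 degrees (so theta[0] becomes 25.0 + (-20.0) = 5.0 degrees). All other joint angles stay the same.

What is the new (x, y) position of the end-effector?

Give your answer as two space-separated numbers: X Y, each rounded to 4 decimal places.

joint[0] = (0.0000, 0.0000)  (base)
link 0: phi[0] = 5 = 5 deg
  cos(5 deg) = 0.9962, sin(5 deg) = 0.0872
  joint[1] = (0.0000, 0.0000) + 2.2 * (0.9962, 0.0872) = (0.0000 + 2.1916, 0.0000 + 0.1917) = (2.1916, 0.1917)
link 1: phi[1] = 5 + 25 = 30 deg
  cos(30 deg) = 0.8660, sin(30 deg) = 0.5000
  joint[2] = (2.1916, 0.1917) + 8.7 * (0.8660, 0.5000) = (2.1916 + 7.5344, 0.1917 + 4.3500) = (9.7260, 4.5417)
link 2: phi[2] = 5 + 25 + -35 = -5 deg
  cos(-5 deg) = 0.9962, sin(-5 deg) = -0.0872
  joint[3] = (9.7260, 4.5417) + 3.5 * (0.9962, -0.0872) = (9.7260 + 3.4867, 4.5417 + -0.3050) = (13.2127, 4.2367)
link 3: phi[3] = 5 + 25 + -35 + 45 = 40 deg
  cos(40 deg) = 0.7660, sin(40 deg) = 0.6428
  joint[4] = (13.2127, 4.2367) + 5.7 * (0.7660, 0.6428) = (13.2127 + 4.3665, 4.2367 + 3.6639) = (17.5792, 7.9006)
End effector: (17.5792, 7.9006)

Answer: 17.5792 7.9006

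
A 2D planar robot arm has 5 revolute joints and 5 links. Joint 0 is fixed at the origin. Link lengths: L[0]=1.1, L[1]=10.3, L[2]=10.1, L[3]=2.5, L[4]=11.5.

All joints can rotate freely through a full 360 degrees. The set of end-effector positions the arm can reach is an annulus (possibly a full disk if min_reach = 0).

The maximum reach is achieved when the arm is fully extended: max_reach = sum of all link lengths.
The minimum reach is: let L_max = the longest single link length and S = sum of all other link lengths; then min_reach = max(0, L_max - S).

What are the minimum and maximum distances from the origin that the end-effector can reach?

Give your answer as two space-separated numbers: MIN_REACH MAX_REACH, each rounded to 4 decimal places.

Link lengths: [1.1, 10.3, 10.1, 2.5, 11.5]
max_reach = 1.1 + 10.3 + 10.1 + 2.5 + 11.5 = 35.5
L_max = max([1.1, 10.3, 10.1, 2.5, 11.5]) = 11.5
S (sum of others) = 35.5 - 11.5 = 24
min_reach = max(0, 11.5 - 24) = max(0, -12.5) = 0

Answer: 0.0000 35.5000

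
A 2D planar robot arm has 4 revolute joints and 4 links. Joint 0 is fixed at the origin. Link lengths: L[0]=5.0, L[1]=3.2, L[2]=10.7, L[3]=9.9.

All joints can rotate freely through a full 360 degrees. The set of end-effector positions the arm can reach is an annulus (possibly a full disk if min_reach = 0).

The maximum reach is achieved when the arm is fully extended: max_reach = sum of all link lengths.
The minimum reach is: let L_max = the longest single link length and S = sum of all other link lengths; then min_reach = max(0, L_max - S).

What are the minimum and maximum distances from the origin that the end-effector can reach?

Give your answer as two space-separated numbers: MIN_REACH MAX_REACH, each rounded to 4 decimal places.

Link lengths: [5.0, 3.2, 10.7, 9.9]
max_reach = 5 + 3.2 + 10.7 + 9.9 = 28.8
L_max = max([5.0, 3.2, 10.7, 9.9]) = 10.7
S (sum of others) = 28.8 - 10.7 = 18.1
min_reach = max(0, 10.7 - 18.1) = max(0, -7.4) = 0

Answer: 0.0000 28.8000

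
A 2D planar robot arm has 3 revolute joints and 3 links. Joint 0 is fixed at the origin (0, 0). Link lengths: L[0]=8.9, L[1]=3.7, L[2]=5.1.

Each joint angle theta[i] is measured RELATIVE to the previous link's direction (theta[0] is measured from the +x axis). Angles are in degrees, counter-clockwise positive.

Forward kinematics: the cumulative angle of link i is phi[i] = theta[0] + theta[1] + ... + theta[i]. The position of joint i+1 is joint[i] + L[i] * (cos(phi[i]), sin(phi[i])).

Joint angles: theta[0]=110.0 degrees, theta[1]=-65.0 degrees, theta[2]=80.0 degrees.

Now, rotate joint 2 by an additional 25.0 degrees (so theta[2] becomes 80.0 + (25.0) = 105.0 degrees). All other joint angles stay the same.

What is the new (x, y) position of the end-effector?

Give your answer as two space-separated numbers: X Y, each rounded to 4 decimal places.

joint[0] = (0.0000, 0.0000)  (base)
link 0: phi[0] = 110 = 110 deg
  cos(110 deg) = -0.3420, sin(110 deg) = 0.9397
  joint[1] = (0.0000, 0.0000) + 8.9 * (-0.3420, 0.9397) = (0.0000 + -3.0440, 0.0000 + 8.3633) = (-3.0440, 8.3633)
link 1: phi[1] = 110 + -65 = 45 deg
  cos(45 deg) = 0.7071, sin(45 deg) = 0.7071
  joint[2] = (-3.0440, 8.3633) + 3.7 * (0.7071, 0.7071) = (-3.0440 + 2.6163, 8.3633 + 2.6163) = (-0.4277, 10.9796)
link 2: phi[2] = 110 + -65 + 105 = 150 deg
  cos(150 deg) = -0.8660, sin(150 deg) = 0.5000
  joint[3] = (-0.4277, 10.9796) + 5.1 * (-0.8660, 0.5000) = (-0.4277 + -4.4167, 10.9796 + 2.5500) = (-4.8444, 13.5296)
End effector: (-4.8444, 13.5296)

Answer: -4.8444 13.5296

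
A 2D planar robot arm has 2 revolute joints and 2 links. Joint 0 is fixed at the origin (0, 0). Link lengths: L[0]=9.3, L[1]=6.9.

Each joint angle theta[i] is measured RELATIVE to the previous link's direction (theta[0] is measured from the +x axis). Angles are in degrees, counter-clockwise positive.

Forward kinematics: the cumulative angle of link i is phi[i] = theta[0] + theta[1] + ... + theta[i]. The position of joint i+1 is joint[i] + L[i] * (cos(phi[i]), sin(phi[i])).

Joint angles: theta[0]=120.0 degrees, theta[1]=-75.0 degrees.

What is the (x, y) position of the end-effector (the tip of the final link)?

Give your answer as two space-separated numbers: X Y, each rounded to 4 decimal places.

Answer: 0.2290 12.9331

Derivation:
joint[0] = (0.0000, 0.0000)  (base)
link 0: phi[0] = 120 = 120 deg
  cos(120 deg) = -0.5000, sin(120 deg) = 0.8660
  joint[1] = (0.0000, 0.0000) + 9.3 * (-0.5000, 0.8660) = (0.0000 + -4.6500, 0.0000 + 8.0540) = (-4.6500, 8.0540)
link 1: phi[1] = 120 + -75 = 45 deg
  cos(45 deg) = 0.7071, sin(45 deg) = 0.7071
  joint[2] = (-4.6500, 8.0540) + 6.9 * (0.7071, 0.7071) = (-4.6500 + 4.8790, 8.0540 + 4.8790) = (0.2290, 12.9331)
End effector: (0.2290, 12.9331)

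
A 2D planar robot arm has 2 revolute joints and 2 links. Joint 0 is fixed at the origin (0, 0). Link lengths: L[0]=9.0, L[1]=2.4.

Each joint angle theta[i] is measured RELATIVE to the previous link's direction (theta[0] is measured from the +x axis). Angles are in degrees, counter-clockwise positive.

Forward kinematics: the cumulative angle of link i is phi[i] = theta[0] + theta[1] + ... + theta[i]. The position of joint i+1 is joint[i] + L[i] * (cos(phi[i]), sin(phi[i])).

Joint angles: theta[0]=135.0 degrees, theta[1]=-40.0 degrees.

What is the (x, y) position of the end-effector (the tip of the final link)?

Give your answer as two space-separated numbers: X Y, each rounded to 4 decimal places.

joint[0] = (0.0000, 0.0000)  (base)
link 0: phi[0] = 135 = 135 deg
  cos(135 deg) = -0.7071, sin(135 deg) = 0.7071
  joint[1] = (0.0000, 0.0000) + 9 * (-0.7071, 0.7071) = (0.0000 + -6.3640, 0.0000 + 6.3640) = (-6.3640, 6.3640)
link 1: phi[1] = 135 + -40 = 95 deg
  cos(95 deg) = -0.0872, sin(95 deg) = 0.9962
  joint[2] = (-6.3640, 6.3640) + 2.4 * (-0.0872, 0.9962) = (-6.3640 + -0.2092, 6.3640 + 2.3909) = (-6.5731, 8.7548)
End effector: (-6.5731, 8.7548)

Answer: -6.5731 8.7548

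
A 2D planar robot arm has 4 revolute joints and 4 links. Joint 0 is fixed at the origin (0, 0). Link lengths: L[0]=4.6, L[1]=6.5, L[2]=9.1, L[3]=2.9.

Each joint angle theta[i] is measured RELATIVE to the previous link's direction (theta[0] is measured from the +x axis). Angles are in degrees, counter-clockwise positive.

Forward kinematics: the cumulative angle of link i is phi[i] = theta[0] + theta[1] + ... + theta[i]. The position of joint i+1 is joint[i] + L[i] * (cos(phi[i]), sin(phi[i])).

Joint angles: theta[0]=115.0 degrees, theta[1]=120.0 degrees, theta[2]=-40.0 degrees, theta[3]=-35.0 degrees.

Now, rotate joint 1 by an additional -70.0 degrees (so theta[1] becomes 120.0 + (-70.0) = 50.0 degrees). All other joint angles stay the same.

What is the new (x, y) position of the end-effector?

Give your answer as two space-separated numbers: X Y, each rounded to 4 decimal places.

joint[0] = (0.0000, 0.0000)  (base)
link 0: phi[0] = 115 = 115 deg
  cos(115 deg) = -0.4226, sin(115 deg) = 0.9063
  joint[1] = (0.0000, 0.0000) + 4.6 * (-0.4226, 0.9063) = (0.0000 + -1.9440, 0.0000 + 4.1690) = (-1.9440, 4.1690)
link 1: phi[1] = 115 + 50 = 165 deg
  cos(165 deg) = -0.9659, sin(165 deg) = 0.2588
  joint[2] = (-1.9440, 4.1690) + 6.5 * (-0.9659, 0.2588) = (-1.9440 + -6.2785, 4.1690 + 1.6823) = (-8.2226, 5.8513)
link 2: phi[2] = 115 + 50 + -40 = 125 deg
  cos(125 deg) = -0.5736, sin(125 deg) = 0.8192
  joint[3] = (-8.2226, 5.8513) + 9.1 * (-0.5736, 0.8192) = (-8.2226 + -5.2195, 5.8513 + 7.4543) = (-13.4421, 13.3056)
link 3: phi[3] = 115 + 50 + -40 + -35 = 90 deg
  cos(90 deg) = 0.0000, sin(90 deg) = 1.0000
  joint[4] = (-13.4421, 13.3056) + 2.9 * (0.0000, 1.0000) = (-13.4421 + 0.0000, 13.3056 + 2.9000) = (-13.4421, 16.2056)
End effector: (-13.4421, 16.2056)

Answer: -13.4421 16.2056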